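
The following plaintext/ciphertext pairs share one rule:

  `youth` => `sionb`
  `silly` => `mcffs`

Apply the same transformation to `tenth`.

nyhnb

Every letter moves 20 places later in the alphabet, wrapping around z→a.
On tenth: t+20=n, e+20=y, n+20=h, t+20=n, h+20=b.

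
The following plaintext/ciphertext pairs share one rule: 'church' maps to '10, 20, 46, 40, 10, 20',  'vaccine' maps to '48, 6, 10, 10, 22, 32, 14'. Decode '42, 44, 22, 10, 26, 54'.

sticky

c(#3)→10 and h(#8)→20: differences scale by 2, so n = 2·pos + 4. With a=1..z=26, the number is 2·pos + 4.
Reversing it on 42, 44, 22, 10, 26, 54: 42→(42−4)÷2=19=s, 44→(44−4)÷2=20=t, 22→(22−4)÷2=9=i, 10→(10−4)÷2=3=c, 26→(26−4)÷2=11=k, 54→(54−4)÷2=25=y.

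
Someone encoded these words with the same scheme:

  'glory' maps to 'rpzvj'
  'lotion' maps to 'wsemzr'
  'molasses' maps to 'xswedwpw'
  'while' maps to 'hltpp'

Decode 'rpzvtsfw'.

glorious

It's a Vigenère-style cipher with numeric key [11,4]: position i shifts by key[i mod 2].
Reversing it on rpzvtsfw: r−11=g, p−4=l, z−11=o, v−4=r, t−11=i, s−4=o, f−11=u, w−4=s.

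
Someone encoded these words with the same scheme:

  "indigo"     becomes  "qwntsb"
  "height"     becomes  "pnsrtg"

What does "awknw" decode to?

snack

Letter i (0-indexed) is shifted by i+8, so successive shifts are 8, 9, 10, ….
Reversing it on awknw: a−8=s, w−9=n, k−10=a, n−11=c, w−12=k.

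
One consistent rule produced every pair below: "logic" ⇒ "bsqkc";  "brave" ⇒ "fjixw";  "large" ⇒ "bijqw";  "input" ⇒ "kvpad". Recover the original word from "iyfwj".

amber

l(11)→b(1) and o(14)→s(18) fit y≡23x+8 (mod 26); the inverse of 23 mod 26 is 17. Each letter's alphabet position (a=0..z=25) is mapped through 23·x+8 mod 26 — an affine cipher.
Undoing it on iyfwj: i(8)→17·(8−8)≡0=a; y(24)→17·(24−8)≡12=m; f(5)→17·(5−8)≡1=b; w(22)→17·(22−8)≡4=e; j(9)→17·(9−8)≡17=r (all mod 26).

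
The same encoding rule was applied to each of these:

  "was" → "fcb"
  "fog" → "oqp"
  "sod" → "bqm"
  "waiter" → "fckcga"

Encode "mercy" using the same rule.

vgalh

The shift depends on letter class: consonant w→f is +9, but vowel a→c is +2. The rule splits by letter class: vowels +2, consonants +9.
On mercy: m(cons)+9=v, e(vowel)+2=g, r(cons)+9=a, c(cons)+9=l, y(cons)+9=h.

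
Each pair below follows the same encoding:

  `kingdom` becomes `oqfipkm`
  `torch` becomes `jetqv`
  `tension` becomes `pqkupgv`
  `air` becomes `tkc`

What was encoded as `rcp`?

nap

The output letters match the input read backwards, each shifted +2: kingdom reversed is modgnik. The word is reversed, then every letter is shifted forward by 2.
Undoing it on rcp: shift back: r−2=p, c−2=a, p−2=n → pan; then reverse → nap.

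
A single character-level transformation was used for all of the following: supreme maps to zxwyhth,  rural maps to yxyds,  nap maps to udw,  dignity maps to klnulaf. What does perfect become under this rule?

Vowels shift forward by 3 and consonants shift forward by 7.
For perfect: p(cons)+7=w, e(vowel)+3=h, r(cons)+7=y, f(cons)+7=m, e(vowel)+3=h, c(cons)+7=j, t(cons)+7=a.

whymhja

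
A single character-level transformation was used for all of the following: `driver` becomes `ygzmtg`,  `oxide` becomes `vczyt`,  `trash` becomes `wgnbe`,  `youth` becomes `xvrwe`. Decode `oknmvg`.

d(3)→y(24) and r(17)→g(6) fit y≡21x+13 (mod 26); the inverse of 21 mod 26 is 5. This is an affine cipher: with a=0,…,z=25, each position x becomes (21x+13) mod 26.
Decoding oknmvg: o(14)→5·(14−13)≡5=f; k(10)→5·(10−13)≡11=l; n(13)→5·(13−13)≡0=a; m(12)→5·(12−13)≡21=v; v(21)→5·(21−13)≡14=o; g(6)→5·(6−13)≡17=r (all mod 26).

flavor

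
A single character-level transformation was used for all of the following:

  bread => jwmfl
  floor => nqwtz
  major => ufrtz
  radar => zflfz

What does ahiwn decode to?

Shifts by position in bread: pos 0: b→j (+8), pos 1: r→w (+5), pos 2: e→m (+8), pos 3: a→f (+5) — repeating every 2. The shifts repeat in a cycle of length 2: positions 0,1,… shift by +8, +5, then the pattern repeats.
Reversing it on ahiwn: a−8=s, h−5=c, i−8=a, w−5=r, n−8=f.

scarf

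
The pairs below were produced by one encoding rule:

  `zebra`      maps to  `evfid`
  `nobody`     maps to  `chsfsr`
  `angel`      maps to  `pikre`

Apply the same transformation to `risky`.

cowmv

The output letters match the input read backwards, each shifted +4: zebra reversed is arbez. Two steps: reverse the string, then apply a Caesar shift of +4.
For risky: reverse → yksir; then shift: y+4=c, k+4=o, s+4=w, i+4=m, r+4=v.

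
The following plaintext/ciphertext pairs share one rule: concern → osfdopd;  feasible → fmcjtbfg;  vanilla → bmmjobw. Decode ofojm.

The word is reversed, then every letter is shifted forward by 1.
Reversing it on ofojm: shift back: o−1=n, f−1=e, o−1=n, j−1=i, m−1=l → nenil; then reverse → linen.

linen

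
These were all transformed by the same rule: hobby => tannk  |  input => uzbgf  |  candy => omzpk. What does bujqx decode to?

Compare letters: h→t is +12, o→a is +12, b→n is +12 — a constant shift. It's a constant shift of +12 (ROT12).
Reversing it on bujqx: b−12=p, u−12=i, j−12=x, q−12=e, x−12=l.

pixel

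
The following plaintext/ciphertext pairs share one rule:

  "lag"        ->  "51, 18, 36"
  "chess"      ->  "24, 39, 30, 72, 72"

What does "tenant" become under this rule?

l(#12)→51 and a(#1)→18: differences scale by 3, so n = 3·pos + 15. Each letter becomes 3×(its alphabet position, a=1..z=26) + 15.
Applying it to tenant: t=20→75, e=5→30, n=14→57, a=1→18, n=14→57, t=20→75.

75, 30, 57, 18, 57, 75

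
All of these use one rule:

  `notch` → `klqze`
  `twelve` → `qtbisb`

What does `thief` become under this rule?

Every letter moves 23 places later in the alphabet, wrapping around z→a.
On thief: t+23=q, h+23=e, i+23=f, e+23=b, f+23=c.

qefbc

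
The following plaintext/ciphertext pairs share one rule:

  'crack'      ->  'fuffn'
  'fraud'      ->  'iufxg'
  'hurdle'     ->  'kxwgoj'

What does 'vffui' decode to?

scarf

It's a Vigenère-style cipher with numeric key [3,3,5]: position i shifts by key[i mod 3].
Reversing it on vffui: v−3=s, f−3=c, f−5=a, u−3=r, i−3=f.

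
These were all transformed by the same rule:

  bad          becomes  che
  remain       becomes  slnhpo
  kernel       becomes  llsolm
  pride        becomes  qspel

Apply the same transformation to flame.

The shift depends on letter class: consonant b→c is +1, but vowel a→h is +7. Vowels shift forward by 7 and consonants shift forward by 1.
For flame: f(cons)+1=g, l(cons)+1=m, a(vowel)+7=h, m(cons)+1=n, e(vowel)+7=l.

gmhnl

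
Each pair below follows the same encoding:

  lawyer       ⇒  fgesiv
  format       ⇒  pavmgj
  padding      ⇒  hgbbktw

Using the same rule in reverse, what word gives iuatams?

l(11)→f(5) and a(0)→g(6) fit y≡7x+6 (mod 26); the inverse of 7 mod 26 is 15. This is an affine cipher: with a=0,…,z=25, each position x becomes (7x+6) mod 26.
Undoing it on iuatams: i(8)→15·(8−6)≡4=e; u(20)→15·(20−6)≡2=c; a(0)→15·(0−6)≡14=o; t(19)→15·(19−6)≡13=n; a(0)→15·(0−6)≡14=o; m(12)→15·(12−6)≡12=m; s(18)→15·(18−6)≡24=y (all mod 26).

economy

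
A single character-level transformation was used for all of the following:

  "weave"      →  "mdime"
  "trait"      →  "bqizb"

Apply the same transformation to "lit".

bqt

The output letters match the input read backwards, each shifted +8: weave reversed is evaew. The word is reversed, then every letter is shifted forward by 8.
For lit: reverse → til; then shift: t+8=b, i+8=q, l+8=t.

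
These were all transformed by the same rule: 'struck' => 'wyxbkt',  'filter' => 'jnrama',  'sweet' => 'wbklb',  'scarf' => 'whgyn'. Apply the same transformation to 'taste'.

xfyam

Letter i (0-indexed) is shifted by i+4, so successive shifts are 4, 5, 6, ….
Applying it to taste: t+4=x, a+5=f, s+6=y, t+7=a, e+8=m.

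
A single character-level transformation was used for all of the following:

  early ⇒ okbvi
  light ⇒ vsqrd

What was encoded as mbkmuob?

This is a Caesar cipher with shift 10.
Reversing it on mbkmuob: m−10=c, b−10=r, k−10=a, m−10=c, u−10=k, o−10=e, b−10=r.

cracker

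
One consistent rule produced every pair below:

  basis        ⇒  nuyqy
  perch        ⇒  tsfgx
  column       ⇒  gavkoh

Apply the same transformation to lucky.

This is an affine cipher: with a=0,…,z=25, each position x becomes (19x+20) mod 26.
For lucky: l(11)→19·11+20≡21=v; u(20)→19·20+20≡10=k; c(2)→19·2+20≡6=g; k(10)→19·10+20≡2=c; y(24)→19·24+20≡8=i (all mod 26).

vkgci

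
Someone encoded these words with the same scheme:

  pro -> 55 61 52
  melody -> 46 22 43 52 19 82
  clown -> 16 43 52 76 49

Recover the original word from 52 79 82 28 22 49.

oxygen

With a=1..z=26, the number is 3·pos + 7.
Reversing it on 52 79 82 28 22 49: 52→(52−7)÷3=15=o, 79→(79−7)÷3=24=x, 82→(82−7)÷3=25=y, 28→(28−7)÷3=7=g, 22→(22−7)÷3=5=e, 49→(49−7)÷3=14=n.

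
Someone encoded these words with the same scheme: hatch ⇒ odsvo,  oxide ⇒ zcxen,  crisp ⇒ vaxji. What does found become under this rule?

h(7)→o(14) and a(0)→d(3) fit y≡9x+3 (mod 26); the inverse of 9 mod 26 is 3. Treating letters as 0–25, the rule is x ↦ 9x + 3 (mod 26).
For found: f(5)→9·5+3≡22=w; o(14)→9·14+3≡25=z; u(20)→9·20+3≡1=b; n(13)→9·13+3≡16=q; d(3)→9·3+3≡4=e (all mod 26).

wzbqe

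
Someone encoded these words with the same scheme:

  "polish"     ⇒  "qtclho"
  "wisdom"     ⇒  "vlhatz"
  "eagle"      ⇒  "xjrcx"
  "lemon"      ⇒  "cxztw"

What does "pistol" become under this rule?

Treating letters as 0–25, the rule is x ↦ 23x + 9 (mod 26).
For pistol: p(15)→23·15+9≡16=q; i(8)→23·8+9≡11=l; s(18)→23·18+9≡7=h; t(19)→23·19+9≡4=e; o(14)→23·14+9≡19=t; l(11)→23·11+9≡2=c (all mod 26).

qlhetc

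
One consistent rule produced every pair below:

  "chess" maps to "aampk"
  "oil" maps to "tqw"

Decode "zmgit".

The output letters match the input read backwards, each shifted +8: chess reversed is ssehc. Read the word backwards and shift each letter +8.
Decoding zmgit: shift back: z−8=r, m−8=e, g−8=y, i−8=a, t−8=l → reyal; then reverse → layer.

layer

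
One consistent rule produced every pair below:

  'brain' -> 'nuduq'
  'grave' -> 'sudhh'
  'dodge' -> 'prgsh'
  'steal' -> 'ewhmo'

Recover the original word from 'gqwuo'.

until

Shifts by position in brain: pos 0: b→n (+12), pos 1: r→u (+3), pos 2: a→d (+3), pos 3: i→u (+12), pos 4: n→q (+3) — repeating every 3. It's a Vigenère-style cipher with numeric key [12,3,3]: position i shifts by key[i mod 3].
Decoding gqwuo: g−12=u, q−3=n, w−3=t, u−12=i, o−3=l.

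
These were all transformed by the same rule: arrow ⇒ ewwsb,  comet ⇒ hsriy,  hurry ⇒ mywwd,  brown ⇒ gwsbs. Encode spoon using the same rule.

xusss

The shift depends on letter class: consonant r→w is +5, but vowel a→e is +4. The rule splits by letter class: vowels +4, consonants +5.
On spoon: s(cons)+5=x, p(cons)+5=u, o(vowel)+4=s, o(vowel)+4=s, n(cons)+5=s.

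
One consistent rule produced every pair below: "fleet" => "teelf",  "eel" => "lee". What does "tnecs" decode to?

scent

The output letters match the input read backwards: fleet reversed is teelf. It's just the letters in reverse order.
Decoding tnecs: then reverse → scent.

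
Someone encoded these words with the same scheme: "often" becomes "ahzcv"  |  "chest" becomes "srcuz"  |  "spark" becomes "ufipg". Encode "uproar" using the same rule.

o(14)→a(0) and f(5)→h(7) fit y≡5x+8 (mod 26); the inverse of 5 mod 26 is 21. This is an affine cipher: with a=0,…,z=25, each position x becomes (5x+8) mod 26.
Applying it to uproar: u(20)→5·20+8≡4=e; p(15)→5·15+8≡5=f; r(17)→5·17+8≡15=p; o(14)→5·14+8≡0=a; a(0)→5·0+8≡8=i; r(17)→5·17+8≡15=p (all mod 26).

efpaip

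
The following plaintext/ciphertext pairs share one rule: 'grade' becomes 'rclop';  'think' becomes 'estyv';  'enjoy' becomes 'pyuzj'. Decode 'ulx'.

Compare letters: g→r is +11, r→c is +11, a→l is +11 — a constant shift. It's a constant shift of +11 (ROT11).
Reversing it on ulx: u−11=j, l−11=a, x−11=m.

jam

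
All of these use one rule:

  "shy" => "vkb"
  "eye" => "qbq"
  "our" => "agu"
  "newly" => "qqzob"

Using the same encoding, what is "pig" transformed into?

suj

The shift depends on letter class: consonant s→v is +3, but vowel e→q is +12. The rule splits by letter class: vowels +12, consonants +3.
On pig: p(cons)+3=s, i(vowel)+12=u, g(cons)+3=j.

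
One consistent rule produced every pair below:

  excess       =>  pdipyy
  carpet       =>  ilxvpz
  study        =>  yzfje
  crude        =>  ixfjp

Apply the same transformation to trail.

zxltr

The shift depends on letter class: consonant x→d is +6, but vowel e→p is +11. Two shifts are in play — +11 for a/e/i/o/u, +6 for every other letter.
Applying it to trail: t(cons)+6=z, r(cons)+6=x, a(vowel)+11=l, i(vowel)+11=t, l(cons)+6=r.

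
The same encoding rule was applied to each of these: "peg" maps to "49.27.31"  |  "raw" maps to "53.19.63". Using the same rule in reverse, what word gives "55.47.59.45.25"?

Each letter becomes 2×(its alphabet position, a=1..z=26) + 17.
Reversing it on 55.47.59.45.25: 55→(55−17)÷2=19=s, 47→(47−17)÷2=15=o, 59→(59−17)÷2=21=u, 45→(45−17)÷2=14=n, 25→(25−17)÷2=4=d.

sound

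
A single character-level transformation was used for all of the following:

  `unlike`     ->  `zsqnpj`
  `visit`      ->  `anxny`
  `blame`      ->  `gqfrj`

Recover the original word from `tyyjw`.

It's a constant shift of +5 (ROT5).
Reversing it on tyyjw: t−5=o, y−5=t, y−5=t, j−5=e, w−5=r.

otter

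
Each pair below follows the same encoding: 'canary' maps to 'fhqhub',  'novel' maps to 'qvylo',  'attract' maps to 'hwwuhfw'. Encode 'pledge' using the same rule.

The rule splits by letter class: vowels +7, consonants +3.
For pledge: p(cons)+3=s, l(cons)+3=o, e(vowel)+7=l, d(cons)+3=g, g(cons)+3=j, e(vowel)+7=l.

solgjl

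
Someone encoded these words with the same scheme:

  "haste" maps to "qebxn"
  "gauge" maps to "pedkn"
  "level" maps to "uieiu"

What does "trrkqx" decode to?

Shifts by position in haste: pos 0: h→q (+9), pos 1: a→e (+4), pos 2: s→b (+9), pos 3: t→x (+4) — repeating every 2. The shifts repeat in a cycle of length 2: positions 0,1,… shift by +9, +4, then the pattern repeats.
Decoding trrkqx: t−9=k, r−4=n, r−9=i, k−4=g, q−9=h, x−4=t.

knight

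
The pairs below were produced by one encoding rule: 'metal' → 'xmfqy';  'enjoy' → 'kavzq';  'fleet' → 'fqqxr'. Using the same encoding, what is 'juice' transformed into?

qougv

The output letters match the input read backwards, each shifted +12: metal reversed is latem. Two steps: reverse the string, then apply a Caesar shift of +12.
Applying it to juice: reverse → eciuj; then shift: e+12=q, c+12=o, i+12=u, u+12=g, j+12=v.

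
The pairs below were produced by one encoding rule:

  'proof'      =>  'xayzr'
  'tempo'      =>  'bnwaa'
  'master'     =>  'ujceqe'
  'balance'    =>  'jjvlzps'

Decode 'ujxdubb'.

mansion

In proof: p→x is +8, r→a is +9, o→y is +10, o→z is +11 — the shift increases by 1 each position. Letter i (0-indexed) is shifted by i+8, so successive shifts are 8, 9, 10, ….
Reversing it on ujxdubb: u−8=m, j−9=a, x−10=n, d−11=s, u−12=i, b−13=o, b−14=n.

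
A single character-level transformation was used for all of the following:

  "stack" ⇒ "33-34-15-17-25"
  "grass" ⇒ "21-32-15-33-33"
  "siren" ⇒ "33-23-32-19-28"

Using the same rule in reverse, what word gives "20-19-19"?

fee

s is letter #19 and maps to 33: an offset of 14. The number is (letter's place in the alphabet, a=1) + 14.
Decoding 20-19-19: 20→(20−14)÷1=6=f, 19→(19−14)÷1=5=e, 19→(19−14)÷1=5=e.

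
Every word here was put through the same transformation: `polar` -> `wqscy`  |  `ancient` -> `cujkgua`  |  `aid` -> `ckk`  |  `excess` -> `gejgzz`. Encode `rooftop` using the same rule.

The shift depends on letter class: consonant p→w is +7, but vowel o→q is +2. Two shifts are in play — +2 for a/e/i/o/u, +7 for every other letter.
For rooftop: r(cons)+7=y, o(vowel)+2=q, o(vowel)+2=q, f(cons)+7=m, t(cons)+7=a, o(vowel)+2=q, p(cons)+7=w.

yqqmaqw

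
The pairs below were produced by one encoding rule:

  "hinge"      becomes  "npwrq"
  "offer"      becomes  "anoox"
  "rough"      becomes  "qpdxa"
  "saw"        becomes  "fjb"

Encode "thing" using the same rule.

Two steps: reverse the string, then apply a Caesar shift of +9.
Applying it to thing: reverse → gniht; then shift: g+9=p, n+9=w, i+9=r, h+9=q, t+9=c.

pwrqc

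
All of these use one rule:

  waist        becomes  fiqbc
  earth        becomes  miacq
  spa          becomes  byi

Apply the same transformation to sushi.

The rule splits by letter class: vowels +8, consonants +9.
On sushi: s(cons)+9=b, u(vowel)+8=c, s(cons)+9=b, h(cons)+9=q, i(vowel)+8=q.

bcbqq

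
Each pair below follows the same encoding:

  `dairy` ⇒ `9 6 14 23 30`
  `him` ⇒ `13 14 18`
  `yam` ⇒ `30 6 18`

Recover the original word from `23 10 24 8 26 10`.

Each letter is replaced by its alphabet position (a=1..z=26) + 5.
Decoding 23 10 24 8 26 10: 23→(23−5)÷1=18=r, 10→(10−5)÷1=5=e, 24→(24−5)÷1=19=s, 8→(8−5)÷1=3=c, 26→(26−5)÷1=21=u, 10→(10−5)÷1=5=e.

rescue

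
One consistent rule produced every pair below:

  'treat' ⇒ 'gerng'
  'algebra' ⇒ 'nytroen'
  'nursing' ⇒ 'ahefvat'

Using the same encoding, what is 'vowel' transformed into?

Compare letters: t→g is +13, r→e is +13, e→r is +13 — a constant shift. It's a constant shift of +13 (ROT13).
Applying it to vowel: v+13=i, o+13=b, w+13=j, e+13=r, l+13=y.

ibjry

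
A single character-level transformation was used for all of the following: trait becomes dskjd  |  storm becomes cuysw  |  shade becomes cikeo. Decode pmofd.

fleet

Shifts by position in trait: pos 0: t→d (+10), pos 1: r→s (+1), pos 2: a→k (+10), pos 3: i→j (+1) — repeating every 2. A repeating key of period 2 is used — shifts +10, +1 over and over.
Reversing it on pmofd: p−10=f, m−1=l, o−10=e, f−1=e, d−10=t.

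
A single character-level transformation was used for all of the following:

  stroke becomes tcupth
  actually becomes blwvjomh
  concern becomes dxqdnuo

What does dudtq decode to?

It's a Vigenère-style cipher with numeric key [1,9,3]: position i shifts by key[i mod 3].
Reversing it on dudtq: d−1=c, u−9=l, d−3=a, t−1=s, q−9=h.

clash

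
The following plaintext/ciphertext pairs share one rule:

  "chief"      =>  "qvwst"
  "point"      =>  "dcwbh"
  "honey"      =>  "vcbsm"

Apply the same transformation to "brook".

Compare letters: c→q is +14, h→v is +14, i→w is +14 — a constant shift. Each letter is shifted forward by 14 in the alphabet (a Caesar shift of +14).
On brook: b+14=p, r+14=f, o+14=c, o+14=c, k+14=y.

pfccy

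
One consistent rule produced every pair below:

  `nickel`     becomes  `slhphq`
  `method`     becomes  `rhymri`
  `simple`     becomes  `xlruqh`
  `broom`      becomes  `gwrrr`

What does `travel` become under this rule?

The shift depends on letter class: consonant n→s is +5, but vowel i→l is +3. Two shifts are in play — +3 for a/e/i/o/u, +5 for every other letter.
Applying it to travel: t(cons)+5=y, r(cons)+5=w, a(vowel)+3=d, v(cons)+5=a, e(vowel)+3=h, l(cons)+5=q.

ywdahq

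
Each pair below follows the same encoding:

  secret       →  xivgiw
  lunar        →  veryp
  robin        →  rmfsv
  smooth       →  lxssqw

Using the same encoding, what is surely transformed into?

cpivyw

The output letters match the input read backwards, each shifted +4: secret reversed is terces. The word is reversed, then every letter is shifted forward by 4.
Applying it to surely: reverse → ylerus; then shift: y+4=c, l+4=p, e+4=i, r+4=v, u+4=y, s+4=w.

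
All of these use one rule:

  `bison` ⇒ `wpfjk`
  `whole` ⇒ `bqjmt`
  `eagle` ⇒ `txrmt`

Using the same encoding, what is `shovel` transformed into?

b(1)→w(22) and i(8)→p(15) fit y≡25x+23 (mod 26); the inverse of 25 mod 26 is 25. Treating letters as 0–25, the rule is x ↦ 25x + 23 (mod 26).
On shovel: s(18)→25·18+23≡5=f; h(7)→25·7+23≡16=q; o(14)→25·14+23≡9=j; v(21)→25·21+23≡2=c; e(4)→25·4+23≡19=t; l(11)→25·11+23≡12=m (all mod 26).

fqjctm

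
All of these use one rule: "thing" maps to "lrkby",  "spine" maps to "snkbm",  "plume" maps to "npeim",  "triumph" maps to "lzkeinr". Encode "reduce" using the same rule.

zmteam

t(19)→l(11) and h(7)→r(17) fit y≡19x+14 (mod 26); the inverse of 19 mod 26 is 11. Treating letters as 0–25, the rule is x ↦ 19x + 14 (mod 26).
For reduce: r(17)→19·17+14≡25=z; e(4)→19·4+14≡12=m; d(3)→19·3+14≡19=t; u(20)→19·20+14≡4=e; c(2)→19·2+14≡0=a; e(4)→19·4+14≡12=m (all mod 26).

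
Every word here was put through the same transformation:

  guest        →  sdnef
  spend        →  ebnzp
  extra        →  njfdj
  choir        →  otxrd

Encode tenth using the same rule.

fnzft

The shift depends on letter class: consonant g→s is +12, but vowel u→d is +9. Vowels shift forward by 9 and consonants shift forward by 12.
For tenth: t(cons)+12=f, e(vowel)+9=n, n(cons)+12=z, t(cons)+12=f, h(cons)+12=t.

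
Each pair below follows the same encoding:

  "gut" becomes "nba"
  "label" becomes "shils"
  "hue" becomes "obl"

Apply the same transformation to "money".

Compare letters: g→n is +7, u→b is +7, t→a is +7 — a constant shift. This is a Caesar cipher with shift 7.
On money: m+7=t, o+7=v, n+7=u, e+7=l, y+7=f.

tvulf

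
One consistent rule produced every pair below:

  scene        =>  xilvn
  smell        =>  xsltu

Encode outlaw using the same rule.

In scene: s→x is +5, c→i is +6, e→l is +7, n→v is +8 — the shift increases by 1 each position. The shift increases by 1 at each position, starting from +5: 5, 6, 7, ….
For outlaw: o+5=t, u+6=a, t+7=a, l+8=t, a+9=j, w+10=g.

taatjg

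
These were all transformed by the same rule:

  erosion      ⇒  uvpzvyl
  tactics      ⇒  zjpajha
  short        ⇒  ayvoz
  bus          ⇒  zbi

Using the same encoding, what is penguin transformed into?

The output letters match the input read backwards, each shifted +7: erosion reversed is noisore. Two steps: reverse the string, then apply a Caesar shift of +7.
For penguin: reverse → niugnep; then shift: n+7=u, i+7=p, u+7=b, g+7=n, n+7=u, e+7=l, p+7=w.

upbnulw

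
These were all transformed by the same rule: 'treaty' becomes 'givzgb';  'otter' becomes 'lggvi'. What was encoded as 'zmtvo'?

Letters are reflected about the middle of the alphabet (position → 25−position): Atbash.
Reversing it on zmtvo: z↔a, m↔n, t↔g, v↔e, o↔l.

angel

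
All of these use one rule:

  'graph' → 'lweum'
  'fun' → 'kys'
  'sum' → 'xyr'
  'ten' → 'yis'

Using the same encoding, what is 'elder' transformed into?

Two shifts are in play — +4 for a/e/i/o/u, +5 for every other letter.
Applying it to elder: e(vowel)+4=i, l(cons)+5=q, d(cons)+5=i, e(vowel)+4=i, r(cons)+5=w.

iqiiw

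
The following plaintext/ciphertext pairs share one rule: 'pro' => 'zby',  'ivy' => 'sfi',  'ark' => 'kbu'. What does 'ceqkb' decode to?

sugar

Compare letters: p→z is +10, r→b is +10, o→y is +10 — a constant shift. Every letter moves 10 places later in the alphabet, wrapping around z→a.
Decoding ceqkb: c−10=s, e−10=u, q−10=g, k−10=a, b−10=r.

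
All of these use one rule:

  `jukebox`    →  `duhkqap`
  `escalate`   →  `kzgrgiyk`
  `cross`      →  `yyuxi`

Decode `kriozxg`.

article

The output letters match the input read backwards, each shifted +6: jukebox reversed is xobekuj. Two steps: reverse the string, then apply a Caesar shift of +6.
Decoding kriozxg: shift back: k−6=e, r−6=l, i−6=c, o−6=i, z−6=t, x−6=r, g−6=a → elcitra; then reverse → article.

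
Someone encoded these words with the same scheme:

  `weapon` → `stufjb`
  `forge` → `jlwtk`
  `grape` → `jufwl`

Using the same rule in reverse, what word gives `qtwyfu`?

The word is reversed, then every letter is shifted forward by 5.
Undoing it on qtwyfu: shift back: q−5=l, t−5=o, w−5=r, y−5=t, f−5=a, u−5=p → lortap; then reverse → patrol.

patrol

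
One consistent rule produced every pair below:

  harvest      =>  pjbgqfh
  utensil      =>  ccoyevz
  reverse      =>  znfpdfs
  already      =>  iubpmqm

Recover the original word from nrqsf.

fight

In harvest: h→p is +8, a→j is +9, r→b is +10, v→g is +11 — the shift increases by 1 each position. The shift increases by 1 at each position, starting from +8: 8, 9, 10, ….
Reversing it on nrqsf: n−8=f, r−9=i, q−10=g, s−11=h, f−12=t.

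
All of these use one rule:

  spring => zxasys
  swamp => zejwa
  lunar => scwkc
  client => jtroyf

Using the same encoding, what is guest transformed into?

ncnce

In spring: s→z is +7, p→x is +8, r→a is +9, i→s is +10 — the shift increases by 1 each position. Letter i (0-indexed) is shifted by i+7, so successive shifts are 7, 8, 9, ….
On guest: g+7=n, u+8=c, e+9=n, s+10=c, t+11=e.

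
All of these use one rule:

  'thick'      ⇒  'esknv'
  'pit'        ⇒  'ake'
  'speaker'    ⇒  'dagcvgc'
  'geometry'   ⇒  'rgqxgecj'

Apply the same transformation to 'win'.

The shift depends on letter class: consonant t→e is +11, but vowel i→k is +2. The rule splits by letter class: vowels +2, consonants +11.
Applying it to win: w(cons)+11=h, i(vowel)+2=k, n(cons)+11=y.

hky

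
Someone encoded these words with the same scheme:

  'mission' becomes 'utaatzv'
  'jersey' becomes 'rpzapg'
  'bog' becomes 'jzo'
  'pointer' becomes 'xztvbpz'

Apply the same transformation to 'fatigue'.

nlbtofp

Vowels shift forward by 11 and consonants shift forward by 8.
On fatigue: f(cons)+8=n, a(vowel)+11=l, t(cons)+8=b, i(vowel)+11=t, g(cons)+8=o, u(vowel)+11=f, e(vowel)+11=p.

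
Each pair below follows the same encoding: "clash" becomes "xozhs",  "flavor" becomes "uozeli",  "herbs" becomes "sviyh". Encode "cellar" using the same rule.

xvoozi

Each pair mirrors across the alphabet (c↔x, l↔o, a↔z): positions sum to 25. Letters are reflected about the middle of the alphabet (position → 25−position): Atbash.
On cellar: c↔x, e↔v, l↔o, l↔o, a↔z, r↔i.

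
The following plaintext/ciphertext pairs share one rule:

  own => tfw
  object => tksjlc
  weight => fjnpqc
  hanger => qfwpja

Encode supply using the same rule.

The rule splits by letter class: vowels +5, consonants +9.
For supply: s(cons)+9=b, u(vowel)+5=z, p(cons)+9=y, p(cons)+9=y, l(cons)+9=u, y(cons)+9=h.

bzyyuh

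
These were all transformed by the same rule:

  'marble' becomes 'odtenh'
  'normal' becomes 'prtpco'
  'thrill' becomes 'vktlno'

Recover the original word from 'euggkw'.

Shifts by position in marble: pos 0: m→o (+2), pos 1: a→d (+3), pos 2: r→t (+2), pos 3: b→e (+3) — repeating every 2. It's a Vigenère-style cipher with numeric key [2,3]: position i shifts by key[i mod 2].
Reversing it on euggkw: e−2=c, u−3=r, g−2=e, g−3=d, k−2=i, w−3=t.

credit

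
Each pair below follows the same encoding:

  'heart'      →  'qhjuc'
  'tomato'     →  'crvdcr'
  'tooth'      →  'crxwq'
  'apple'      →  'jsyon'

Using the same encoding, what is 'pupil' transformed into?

Shifts by position in heart: pos 0: h→q (+9), pos 1: e→h (+3), pos 2: a→j (+9), pos 3: r→u (+3) — repeating every 2. The shifts repeat in a cycle of length 2: positions 0,1,… shift by +9, +3, then the pattern repeats.
Applying it to pupil: p+9=y, u+3=x, p+9=y, i+3=l, l+9=u.

yxylu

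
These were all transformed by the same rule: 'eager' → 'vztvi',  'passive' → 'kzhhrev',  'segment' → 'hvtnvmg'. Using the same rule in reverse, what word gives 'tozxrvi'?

glacier

This is the alphabet-reversal cipher (Atbash): a becomes z, b becomes y, etc.
Decoding tozxrvi: t↔g, o↔l, z↔a, x↔c, r↔i, v↔e, i↔r.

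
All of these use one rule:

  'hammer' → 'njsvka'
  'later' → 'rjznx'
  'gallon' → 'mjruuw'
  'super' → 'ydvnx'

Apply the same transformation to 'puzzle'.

vdfirn

A repeating key of period 2 is used — shifts +6, +9 over and over.
For puzzle: p+6=v, u+9=d, z+6=f, z+9=i, l+6=r, e+9=n.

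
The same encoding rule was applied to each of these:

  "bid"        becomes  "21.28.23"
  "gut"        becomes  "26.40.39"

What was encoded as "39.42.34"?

b is letter #2 and maps to 21: an offset of 19. Letters become their 1-based position plus 19 (so a→20, b→21, …).
Undoing it on 39.42.34: 39→(39−19)÷1=20=t, 42→(42−19)÷1=23=w, 34→(34−19)÷1=15=o.

two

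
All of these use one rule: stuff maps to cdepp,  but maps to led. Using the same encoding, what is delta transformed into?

novdk

Compare letters: s→c is +10, t→d is +10, u→e is +10 — a constant shift. Every letter moves 10 places later in the alphabet, wrapping around z→a.
On delta: d+10=n, e+10=o, l+10=v, t+10=d, a+10=k.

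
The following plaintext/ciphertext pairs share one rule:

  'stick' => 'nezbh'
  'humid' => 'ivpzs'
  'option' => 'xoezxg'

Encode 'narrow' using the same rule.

s(18)→n(13) and t(19)→e(4) fit y≡17x+19 (mod 26); the inverse of 17 mod 26 is 23. Each letter's alphabet position (a=0..z=25) is mapped through 17·x+19 mod 26 — an affine cipher.
Applying it to narrow: n(13)→17·13+19≡6=g; a(0)→17·0+19≡19=t; r(17)→17·17+19≡22=w; r(17)→17·17+19≡22=w; o(14)→17·14+19≡23=x; w(22)→17·22+19≡3=d (all mod 26).

gtwwxd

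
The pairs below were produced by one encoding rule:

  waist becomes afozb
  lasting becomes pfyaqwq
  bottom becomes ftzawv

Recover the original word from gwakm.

crude

In waist: w→a is +4, a→f is +5, i→o is +6, s→z is +7 — the shift increases by 1 each position. Letter i (0-indexed) is shifted by i+4, so successive shifts are 4, 5, 6, ….
Undoing it on gwakm: g−4=c, w−5=r, a−6=u, k−7=d, m−8=e.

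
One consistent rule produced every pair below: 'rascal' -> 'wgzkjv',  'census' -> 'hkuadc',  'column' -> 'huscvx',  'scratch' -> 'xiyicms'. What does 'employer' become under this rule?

jswtxipd

In rascal: r→w is +5, a→g is +6, s→z is +7, c→k is +8 — the shift increases by 1 each position. The shift increases by 1 at each position, starting from +5: 5, 6, 7, ….
On employer: e+5=j, m+6=s, p+7=w, l+8=t, o+9=x, y+10=i, e+11=p, r+12=d.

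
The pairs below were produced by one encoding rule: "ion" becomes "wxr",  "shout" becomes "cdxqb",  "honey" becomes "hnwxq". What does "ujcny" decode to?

petal

The output letters match the input read backwards, each shifted +9: ion reversed is noi. Read the word backwards and shift each letter +9.
Decoding ujcny: shift back: u−9=l, j−9=a, c−9=t, n−9=e, y−9=p → latep; then reverse → petal.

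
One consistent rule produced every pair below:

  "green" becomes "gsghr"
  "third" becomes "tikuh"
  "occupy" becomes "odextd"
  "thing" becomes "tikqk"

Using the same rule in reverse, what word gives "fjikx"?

Letter i (0-indexed) is shifted by i+0, so successive shifts are 0, 1, 2, ….
Undoing it on fjikx: f−0=f, j−1=i, i−2=g, k−3=h, x−4=t.

fight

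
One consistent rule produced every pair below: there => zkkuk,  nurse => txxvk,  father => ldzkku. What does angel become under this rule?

gqmhr

Shifts by position in there: pos 0: t→z (+6), pos 1: h→k (+3), pos 2: e→k (+6), pos 3: r→u (+3) — repeating every 2. It's a Vigenère-style cipher with numeric key [6,3]: position i shifts by key[i mod 2].
Applying it to angel: a+6=g, n+3=q, g+6=m, e+3=h, l+6=r.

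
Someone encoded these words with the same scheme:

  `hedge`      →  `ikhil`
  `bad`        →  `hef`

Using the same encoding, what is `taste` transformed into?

ixwex

The output letters match the input read backwards, each shifted +4: hedge reversed is egdeh. Two steps: reverse the string, then apply a Caesar shift of +4.
For taste: reverse → etsat; then shift: e+4=i, t+4=x, s+4=w, a+4=e, t+4=x.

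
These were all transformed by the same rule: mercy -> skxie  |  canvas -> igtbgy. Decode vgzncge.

pathway

Every letter moves 6 places later in the alphabet, wrapping around z→a.
Decoding vgzncge: v−6=p, g−6=a, z−6=t, n−6=h, c−6=w, g−6=a, e−6=y.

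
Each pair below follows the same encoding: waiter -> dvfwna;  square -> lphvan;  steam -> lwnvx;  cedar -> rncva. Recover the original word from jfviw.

Treating letters as 0–25, the rule is x ↦ 11x + 21 (mod 26).
Decoding jfviw: j(9)→19·(9−21)≡6=g; f(5)→19·(5−21)≡8=i; v(21)→19·(21−21)≡0=a; i(8)→19·(8−21)≡13=n; w(22)→19·(22−21)≡19=t (all mod 26).

giant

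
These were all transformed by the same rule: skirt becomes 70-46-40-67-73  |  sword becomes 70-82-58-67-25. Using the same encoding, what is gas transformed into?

s(#19)→70 and k(#11)→46: differences scale by 3, so n = 3·pos + 13. The formula is n = 3×(alphabet index, a=1) + 13.
For gas: g=7→34, a=1→16, s=19→70.

34-16-70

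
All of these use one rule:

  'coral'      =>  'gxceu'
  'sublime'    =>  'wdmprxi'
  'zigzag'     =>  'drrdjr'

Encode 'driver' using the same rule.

hatznc

Shifts by position in coral: pos 0: c→g (+4), pos 1: o→x (+9), pos 2: r→c (+11), pos 3: a→e (+4), pos 4: l→u (+9) — repeating every 3. It's a Vigenère-style cipher with numeric key [4,9,11]: position i shifts by key[i mod 3].
On driver: d+4=h, r+9=a, i+11=t, v+4=z, e+9=n, r+11=c.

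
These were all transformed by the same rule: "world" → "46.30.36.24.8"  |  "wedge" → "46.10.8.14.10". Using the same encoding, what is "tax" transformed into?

With a=1..z=26, the number is 2·pos.
For tax: t=20→40, a=1→2, x=24→48.

40.2.48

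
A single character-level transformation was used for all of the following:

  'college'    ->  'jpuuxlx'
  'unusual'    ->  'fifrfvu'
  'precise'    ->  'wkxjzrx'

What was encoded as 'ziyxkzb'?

This is an affine cipher: with a=0,…,z=25, each position x becomes (7x+21) mod 26.
Decoding ziyxkzb: z(25)→15·(25−21)≡8=i; i(8)→15·(8−21)≡13=n; y(24)→15·(24−21)≡19=t; x(23)→15·(23−21)≡4=e; k(10)→15·(10−21)≡17=r; z(25)→15·(25−21)≡8=i; b(1)→15·(1−21)≡12=m (all mod 26).

interim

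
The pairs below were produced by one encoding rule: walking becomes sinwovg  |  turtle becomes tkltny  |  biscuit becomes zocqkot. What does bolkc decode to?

virus

w(22)→s(18) and a(0)→i(8) fit y≡17x+8 (mod 26); the inverse of 17 mod 26 is 23. Treating letters as 0–25, the rule is x ↦ 17x + 8 (mod 26).
Reversing it on bolkc: b(1)→23·(1−8)≡21=v; o(14)→23·(14−8)≡8=i; l(11)→23·(11−8)≡17=r; k(10)→23·(10−8)≡20=u; c(2)→23·(2−8)≡18=s (all mod 26).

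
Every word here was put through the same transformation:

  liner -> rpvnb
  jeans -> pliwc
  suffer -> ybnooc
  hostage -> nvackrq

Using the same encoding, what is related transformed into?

xltjdpp

In liner: l→r is +6, i→p is +7, n→v is +8, e→n is +9 — the shift increases by 1 each position. The shift increases by 1 at each position, starting from +6: 6, 7, 8, ….
For related: r+6=x, e+7=l, l+8=t, a+9=j, t+10=d, e+11=p, d+12=p.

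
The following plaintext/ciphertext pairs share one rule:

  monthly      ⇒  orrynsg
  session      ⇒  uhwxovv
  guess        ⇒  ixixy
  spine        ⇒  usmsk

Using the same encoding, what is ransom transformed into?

In monthly: m→o is +2, o→r is +3, n→r is +4, t→y is +5 — the shift increases by 1 each position. Each letter shifts forward by (position + 2), i.e. 2, 3, 4, … — the shift grows by one for each successive letter.
For ransom: r+2=t, a+3=d, n+4=r, s+5=x, o+6=u, m+7=t.

tdrxut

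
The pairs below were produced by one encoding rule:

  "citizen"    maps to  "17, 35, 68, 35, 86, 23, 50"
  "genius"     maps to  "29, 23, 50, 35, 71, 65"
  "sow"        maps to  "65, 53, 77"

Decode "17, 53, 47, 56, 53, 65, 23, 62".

c(#3)→17 and i(#9)→35: differences scale by 3, so n = 3·pos + 8. The formula is n = 3×(alphabet index, a=1) + 8.
Decoding 17, 53, 47, 56, 53, 65, 23, 62: 17→(17−8)÷3=3=c, 53→(53−8)÷3=15=o, 47→(47−8)÷3=13=m, 56→(56−8)÷3=16=p, 53→(53−8)÷3=15=o, 65→(65−8)÷3=19=s, 23→(23−8)÷3=5=e, 62→(62−8)÷3=18=r.

composer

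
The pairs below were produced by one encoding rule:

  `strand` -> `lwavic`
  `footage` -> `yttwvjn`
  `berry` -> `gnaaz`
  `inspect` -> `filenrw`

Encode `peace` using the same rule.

envrn

s(18)→l(11) and t(19)→w(22) fit y≡11x+21 (mod 26); the inverse of 11 mod 26 is 19. Each letter's alphabet position (a=0..z=25) is mapped through 11·x+21 mod 26 — an affine cipher.
For peace: p(15)→11·15+21≡4=e; e(4)→11·4+21≡13=n; a(0)→11·0+21≡21=v; c(2)→11·2+21≡17=r; e(4)→11·4+21≡13=n (all mod 26).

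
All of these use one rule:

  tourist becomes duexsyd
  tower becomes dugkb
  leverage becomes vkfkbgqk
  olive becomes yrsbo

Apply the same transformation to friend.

pxskxj

Shifts by position in tourist: pos 0: t→d (+10), pos 1: o→u (+6), pos 2: u→e (+10), pos 3: r→x (+6) — repeating every 2. A repeating key of period 2 is used — shifts +10, +6 over and over.
On friend: f+10=p, r+6=x, i+10=s, e+6=k, n+10=x, d+6=j.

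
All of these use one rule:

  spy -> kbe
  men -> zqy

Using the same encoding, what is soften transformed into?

The output letters match the input read backwards, each shifted +12: spy reversed is yps. Read the word backwards and shift each letter +12.
For soften: reverse → netfos; then shift: n+12=z, e+12=q, t+12=f, f+12=r, o+12=a, s+12=e.

zqfrae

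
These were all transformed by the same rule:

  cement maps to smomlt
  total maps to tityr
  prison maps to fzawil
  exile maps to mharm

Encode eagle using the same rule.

Each letter's alphabet position (a=0..z=25) is mapped through 23·x+24 mod 26 — an affine cipher.
For eagle: e(4)→23·4+24≡12=m; a(0)→23·0+24≡24=y; g(6)→23·6+24≡6=g; l(11)→23·11+24≡17=r; e(4)→23·4+24≡12=m (all mod 26).

mygrm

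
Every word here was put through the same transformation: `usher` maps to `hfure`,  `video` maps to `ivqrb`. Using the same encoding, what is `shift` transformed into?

Every letter moves 13 places later in the alphabet, wrapping around z→a.
Applying it to shift: s+13=f, h+13=u, i+13=v, f+13=s, t+13=g.

fuvsg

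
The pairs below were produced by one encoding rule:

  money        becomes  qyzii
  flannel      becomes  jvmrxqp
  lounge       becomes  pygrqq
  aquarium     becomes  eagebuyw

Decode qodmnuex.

Shifts by position in money: pos 0: m→q (+4), pos 1: o→y (+10), pos 2: n→z (+12), pos 3: e→i (+4), pos 4: y→i (+10) — repeating every 3. It's a Vigenère-style cipher with numeric key [4,10,12]: position i shifts by key[i mod 3].
Reversing it on qodmnuex: q−4=m, o−10=e, d−12=r, m−4=i, n−10=d, u−12=i, e−4=a, x−10=n.

meridian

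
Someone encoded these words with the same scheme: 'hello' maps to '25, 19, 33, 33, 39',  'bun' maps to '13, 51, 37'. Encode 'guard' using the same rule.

h(#8)→25 and e(#5)→19: differences scale by 2, so n = 2·pos + 9. Each letter becomes 2×(its alphabet position, a=1..z=26) + 9.
On guard: g=7→23, u=21→51, a=1→11, r=18→45, d=4→17.

23, 51, 11, 45, 17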